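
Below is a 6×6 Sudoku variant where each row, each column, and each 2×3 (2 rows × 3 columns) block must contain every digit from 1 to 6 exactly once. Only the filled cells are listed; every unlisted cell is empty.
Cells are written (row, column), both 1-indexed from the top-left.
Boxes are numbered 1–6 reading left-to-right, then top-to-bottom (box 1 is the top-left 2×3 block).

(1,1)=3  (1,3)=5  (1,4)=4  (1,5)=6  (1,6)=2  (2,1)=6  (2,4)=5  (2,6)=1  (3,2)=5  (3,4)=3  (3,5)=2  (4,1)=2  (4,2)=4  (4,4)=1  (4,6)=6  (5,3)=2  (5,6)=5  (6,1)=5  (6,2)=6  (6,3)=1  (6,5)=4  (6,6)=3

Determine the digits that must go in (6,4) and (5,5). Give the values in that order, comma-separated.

For (6,4):
  Row 6 already contains {1, 3, 4, 5, 6}.
  Column 4 already contains {1, 3, 4, 5}.
  Its 2×3 block (box 6) already contains {3, 4, 5}.
  The only value from 1–6 not eliminated is 2, so (6,4) = 2.
For (5,5):
  Row 5 already contains {2, 5}.
  Column 5 already contains {2, 4, 6}.
  Its 2×3 block (box 6) already contains {3, 4, 5}.
  The only value from 1–6 not eliminated is 1, so (5,5) = 1.

2,1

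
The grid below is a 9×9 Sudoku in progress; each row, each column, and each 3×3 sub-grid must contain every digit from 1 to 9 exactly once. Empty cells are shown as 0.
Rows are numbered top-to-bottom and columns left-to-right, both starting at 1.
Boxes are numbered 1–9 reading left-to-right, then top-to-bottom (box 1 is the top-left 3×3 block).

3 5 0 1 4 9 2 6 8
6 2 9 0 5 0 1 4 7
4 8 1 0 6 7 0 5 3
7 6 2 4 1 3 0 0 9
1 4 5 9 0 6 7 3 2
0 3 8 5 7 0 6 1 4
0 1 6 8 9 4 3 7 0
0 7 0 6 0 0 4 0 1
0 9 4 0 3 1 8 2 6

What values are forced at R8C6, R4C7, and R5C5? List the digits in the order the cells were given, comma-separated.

For R8C6:
  Consider where 5 can go in box 8.
  R8C5 is out (column 5 already has a 5).
  R9C4 is out (column 4 already has a 5).
  So the only cell in box 8 that can hold 5 is R8C6.
  So R8C6 = 5.
For R4C7:
  Row 4 already contains {1, 2, 3, 4, 6, 7, 9}.
  Column 7 already contains {1, 2, 3, 4, 6, 7, 8}.
  Its 3×3 block (box 6) already contains {1, 2, 3, 4, 6, 7, 9}.
  The only value from 1–9 not eliminated is 5, so R4C7 = 5.
For R5C5:
  Row 5 already contains {1, 2, 3, 4, 5, 6, 7, 9}.
  Column 5 already contains {1, 3, 4, 5, 6, 7, 9}.
  Its 3×3 block (box 5) already contains {1, 3, 4, 5, 6, 7, 9}.
  The only value from 1–9 not eliminated is 8, so R5C5 = 8.

5,5,8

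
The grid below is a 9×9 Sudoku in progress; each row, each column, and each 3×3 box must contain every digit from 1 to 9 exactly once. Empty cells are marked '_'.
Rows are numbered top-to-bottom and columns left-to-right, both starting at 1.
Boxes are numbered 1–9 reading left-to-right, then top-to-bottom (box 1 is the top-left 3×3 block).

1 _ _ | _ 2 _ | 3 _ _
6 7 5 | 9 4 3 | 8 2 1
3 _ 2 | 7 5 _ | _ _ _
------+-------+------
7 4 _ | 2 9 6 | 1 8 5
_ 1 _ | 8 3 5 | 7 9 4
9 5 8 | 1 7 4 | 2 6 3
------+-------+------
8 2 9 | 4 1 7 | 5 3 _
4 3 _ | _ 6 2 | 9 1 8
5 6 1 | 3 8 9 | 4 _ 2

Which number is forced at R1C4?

6

Row 1 already contains {1, 2, 3}.
Column 4 already contains {1, 2, 3, 4, 7, 8, 9}.
Its 3×3 block (box 2) already contains {2, 3, 4, 5, 7, 9}.
The only value from 1–9 not eliminated is 6, so R1C4 = 6.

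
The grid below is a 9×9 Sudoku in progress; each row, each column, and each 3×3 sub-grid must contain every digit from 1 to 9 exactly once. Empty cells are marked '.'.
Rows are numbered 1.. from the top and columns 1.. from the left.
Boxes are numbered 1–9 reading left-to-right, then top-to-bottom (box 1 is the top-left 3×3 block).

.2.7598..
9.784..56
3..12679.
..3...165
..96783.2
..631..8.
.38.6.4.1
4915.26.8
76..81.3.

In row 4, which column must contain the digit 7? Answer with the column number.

2

Consider where 7 can go in row 4.
row 4, column 1 is out (column 1 already has a 7).
row 4, column 4 is out (column 4 already has a 7).
row 4, column 5 is out (column 5 already has a 7).
row 4, column 6 is out (box 5 already has a 7).
So the only cell in row 4 that can hold 7 is row 4, column 2.
That is column 2.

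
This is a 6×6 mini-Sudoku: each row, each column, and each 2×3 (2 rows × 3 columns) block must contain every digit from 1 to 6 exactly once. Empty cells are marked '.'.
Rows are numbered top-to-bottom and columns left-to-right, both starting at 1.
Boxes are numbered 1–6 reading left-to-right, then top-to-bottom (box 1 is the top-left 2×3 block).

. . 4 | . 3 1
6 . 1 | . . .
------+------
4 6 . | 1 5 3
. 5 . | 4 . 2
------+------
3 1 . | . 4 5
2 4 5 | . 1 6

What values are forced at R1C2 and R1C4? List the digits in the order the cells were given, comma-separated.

For R1C2:
  Row 1 already contains {1, 3, 4}.
  Column 2 already contains {1, 4, 5, 6}.
  Its 2×3 block (box 1) already contains {1, 4, 6}.
  The only value from 1–6 not eliminated is 2, so R1C2 = 2.
For R1C4:
  Consider where 6 can go in row 1.
  R1C1 is out (column 1 already has a 6).
  R1C2 is out (column 2 already has a 6).
  So the only cell in row 1 that can hold 6 is R1C4.
  So R1C4 = 6.

2,6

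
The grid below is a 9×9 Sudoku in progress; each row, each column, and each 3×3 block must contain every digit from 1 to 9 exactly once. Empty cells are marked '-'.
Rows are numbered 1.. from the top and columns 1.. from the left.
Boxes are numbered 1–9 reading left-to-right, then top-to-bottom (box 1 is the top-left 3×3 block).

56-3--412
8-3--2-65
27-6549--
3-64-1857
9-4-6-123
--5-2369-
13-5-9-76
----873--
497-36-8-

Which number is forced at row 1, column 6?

Row 1 already contains {1, 2, 3, 4, 5, 6}.
Column 6 already contains {1, 2, 3, 4, 6, 7, 9}.
Its 3×3 block (box 2) already contains {2, 3, 4, 5, 6}.
The only value from 1–9 not eliminated is 8, so row 1, column 6 = 8.

8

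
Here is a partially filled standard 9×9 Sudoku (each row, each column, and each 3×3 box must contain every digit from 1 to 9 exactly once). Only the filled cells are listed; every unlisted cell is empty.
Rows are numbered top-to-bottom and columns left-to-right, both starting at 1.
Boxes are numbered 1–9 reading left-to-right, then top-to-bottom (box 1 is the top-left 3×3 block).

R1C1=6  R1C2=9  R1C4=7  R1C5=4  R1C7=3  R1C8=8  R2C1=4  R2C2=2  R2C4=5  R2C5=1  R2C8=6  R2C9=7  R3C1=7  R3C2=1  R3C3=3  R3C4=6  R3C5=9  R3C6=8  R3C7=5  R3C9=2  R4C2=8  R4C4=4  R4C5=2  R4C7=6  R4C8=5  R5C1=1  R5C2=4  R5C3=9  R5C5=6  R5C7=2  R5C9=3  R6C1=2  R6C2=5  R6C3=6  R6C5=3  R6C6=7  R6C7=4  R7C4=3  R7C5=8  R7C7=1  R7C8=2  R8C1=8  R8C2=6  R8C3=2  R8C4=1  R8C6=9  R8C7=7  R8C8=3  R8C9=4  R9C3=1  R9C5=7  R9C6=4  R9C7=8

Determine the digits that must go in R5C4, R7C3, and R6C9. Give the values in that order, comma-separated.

For R5C4:
  Row 5 already contains {1, 2, 3, 4, 6, 9}.
  Column 4 already contains {1, 3, 4, 5, 6, 7}.
  Its 3×3 block (box 5) already contains {2, 3, 4, 6, 7}.
  The only value from 1–9 not eliminated is 8, so R5C4 = 8.
For R7C3:
  Consider where 4 can go in box 7.
  R7C1 is out (column 1 already has a 4).
  R7C2 is out (column 2 already has a 4).
  R9C1 is out (row 9 already has a 4).
  R9C2 is out (row 9 already has a 4).
  So the only cell in box 7 that can hold 4 is R7C3.
  So R7C3 = 4.
For R6C9:
  Consider where 8 can go in column 9.
  R1C9 is out (row 1 already has a 8).
  R4C9 is out (row 4 already has a 8).
  R7C9 is out (row 7 already has a 8).
  R9C9 is out (row 9 already has a 8).
  So the only cell in column 9 that can hold 8 is R6C9.
  So R6C9 = 8.

8,4,8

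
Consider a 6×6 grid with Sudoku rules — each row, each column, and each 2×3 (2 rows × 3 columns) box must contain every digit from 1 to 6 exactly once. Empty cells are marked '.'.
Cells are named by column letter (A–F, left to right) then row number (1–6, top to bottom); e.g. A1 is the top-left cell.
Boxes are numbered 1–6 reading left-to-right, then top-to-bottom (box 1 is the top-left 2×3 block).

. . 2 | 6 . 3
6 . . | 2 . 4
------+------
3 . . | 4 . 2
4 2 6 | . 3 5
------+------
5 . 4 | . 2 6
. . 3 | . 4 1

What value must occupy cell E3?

6

Cell E3 itself could take any of {1, 6} by direct elimination.
Consider where 6 can go in box 4.
D4 is out (row 4 already has a 6).
So the only cell in box 4 that can hold 6 is E3.
Therefore E3 = 6.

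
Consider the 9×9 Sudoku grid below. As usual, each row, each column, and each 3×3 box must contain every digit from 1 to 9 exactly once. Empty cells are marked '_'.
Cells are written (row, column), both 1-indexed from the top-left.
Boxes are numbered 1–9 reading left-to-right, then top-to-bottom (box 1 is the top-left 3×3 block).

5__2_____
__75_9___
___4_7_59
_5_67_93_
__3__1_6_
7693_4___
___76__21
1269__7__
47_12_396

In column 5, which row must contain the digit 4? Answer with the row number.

8

Consider where 4 can go in column 5.
(1,5) is out (box 2 already has a 4).
(2,5) is out (box 2 already has a 4).
(3,5) is out (row 3 already has a 4).
(5,5) is out (box 5 already has a 4).
(6,5) is out (row 6 already has a 4).
So the only cell in column 5 that can hold 4 is (8,5).
That is row 8.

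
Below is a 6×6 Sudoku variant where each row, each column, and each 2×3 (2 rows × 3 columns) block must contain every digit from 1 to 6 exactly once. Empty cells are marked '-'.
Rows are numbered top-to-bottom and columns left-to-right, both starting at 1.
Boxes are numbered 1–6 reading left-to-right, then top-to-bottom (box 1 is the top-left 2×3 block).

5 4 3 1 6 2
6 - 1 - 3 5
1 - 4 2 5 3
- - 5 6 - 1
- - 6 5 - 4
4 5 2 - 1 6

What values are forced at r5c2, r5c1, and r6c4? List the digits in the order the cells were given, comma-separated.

1,3,3

For r5c2:
  Consider where 1 can go in box 5.
  r5c1 is out (column 1 already has a 1).
  So the only cell in box 5 that can hold 1 is r5c2.
  So r5c2 = 1.
For r5c1:
  Row 5 already contains {4, 5, 6}.
  Column 1 already contains {1, 4, 5, 6}.
  Its 2×3 block (box 5) already contains {2, 4, 5, 6}.
  The only value from 1–6 not eliminated is 3, so r5c1 = 3.
For r6c4:
  Row 6 already contains {1, 2, 4, 5, 6}.
  Column 4 already contains {1, 2, 5, 6}.
  Its 2×3 block (box 6) already contains {1, 4, 5, 6}.
  The only value from 1–6 not eliminated is 3, so r6c4 = 3.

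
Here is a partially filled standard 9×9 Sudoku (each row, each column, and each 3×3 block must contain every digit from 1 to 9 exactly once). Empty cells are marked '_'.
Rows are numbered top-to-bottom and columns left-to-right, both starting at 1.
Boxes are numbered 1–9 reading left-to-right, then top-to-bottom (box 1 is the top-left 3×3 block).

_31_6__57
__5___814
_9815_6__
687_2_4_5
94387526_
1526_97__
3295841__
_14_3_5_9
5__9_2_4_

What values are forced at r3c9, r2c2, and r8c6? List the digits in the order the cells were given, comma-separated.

For r3c9:
  Consider where 2 can go in column 9.
  r5c9 is out (row 5 already has a 2).
  r6c9 is out (row 6 already has a 2).
  r7c9 is out (row 7 already has a 2).
  r9c9 is out (row 9 already has a 2).
  So the only cell in column 9 that can hold 2 is r3c9.
  So r3c9 = 2.
For r2c2:
  Consider where 6 can go in box 1.
  r1c1 is out (row 1 already has a 6).
  r2c1 is out (column 1 already has a 6).
  r3c1 is out (row 3 already has a 6).
  So the only cell in box 1 that can hold 6 is r2c2.
  So r2c2 = 6.
For r8c6:
  Consider where 6 can go in column 6.
  r1c6 is out (row 1 already has a 6).
  r2c6 is out (box 2 already has a 6).
  r3c6 is out (row 3 already has a 6).
  r4c6 is out (row 4 already has a 6).
  So the only cell in column 6 that can hold 6 is r8c6.
  So r8c6 = 6.

2,6,6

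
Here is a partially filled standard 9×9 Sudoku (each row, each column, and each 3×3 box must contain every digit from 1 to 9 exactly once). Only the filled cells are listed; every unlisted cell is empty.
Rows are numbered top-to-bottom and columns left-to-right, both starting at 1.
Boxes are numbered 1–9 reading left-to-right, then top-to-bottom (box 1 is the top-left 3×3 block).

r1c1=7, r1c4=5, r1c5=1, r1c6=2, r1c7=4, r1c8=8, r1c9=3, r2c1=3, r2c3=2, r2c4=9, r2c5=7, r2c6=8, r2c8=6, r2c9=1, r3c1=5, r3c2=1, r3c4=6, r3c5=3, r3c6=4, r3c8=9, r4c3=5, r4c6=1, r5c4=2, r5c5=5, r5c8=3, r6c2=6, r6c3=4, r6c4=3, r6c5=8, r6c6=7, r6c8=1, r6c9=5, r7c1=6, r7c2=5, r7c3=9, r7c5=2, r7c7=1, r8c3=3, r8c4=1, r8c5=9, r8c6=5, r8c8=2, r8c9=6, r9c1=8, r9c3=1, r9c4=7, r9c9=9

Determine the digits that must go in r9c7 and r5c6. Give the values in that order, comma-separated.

3,9

For r9c7:
  Consider where 3 can go in box 9.
  r7c8 is out (column 8 already has a 3).
  r7c9 is out (column 9 already has a 3).
  r8c7 is out (row 8 already has a 3).
  r9c8 is out (column 8 already has a 3).
  So the only cell in box 9 that can hold 3 is r9c7.
  So r9c7 = 3.
For r5c6:
  Consider where 9 can go in column 6.
  r7c6 is out (row 7 already has a 9).
  r9c6 is out (row 9 already has a 9).
  So the only cell in column 6 that can hold 9 is r5c6.
  So r5c6 = 9.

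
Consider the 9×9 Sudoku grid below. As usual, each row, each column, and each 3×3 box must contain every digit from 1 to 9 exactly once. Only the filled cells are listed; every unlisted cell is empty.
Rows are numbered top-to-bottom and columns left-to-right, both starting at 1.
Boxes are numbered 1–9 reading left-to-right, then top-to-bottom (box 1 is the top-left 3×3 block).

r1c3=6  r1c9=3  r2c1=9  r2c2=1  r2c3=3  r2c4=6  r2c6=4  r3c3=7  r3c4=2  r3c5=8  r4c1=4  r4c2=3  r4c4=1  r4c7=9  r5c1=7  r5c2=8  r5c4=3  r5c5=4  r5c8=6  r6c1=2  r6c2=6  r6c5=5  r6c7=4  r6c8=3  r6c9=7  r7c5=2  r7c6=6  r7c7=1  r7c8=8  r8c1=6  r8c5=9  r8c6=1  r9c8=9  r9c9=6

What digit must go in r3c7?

6

Cell r3c7 itself could take any of {5, 6} by direct elimination.
Consider where 6 can go in column 7.
r1c7 is out (row 1 already has a 6).
r2c7 is out (row 2 already has a 6).
r5c7 is out (row 5 already has a 6).
r8c7 is out (row 8 already has a 6).
r9c7 is out (row 9 already has a 6).
So the only cell in column 7 that can hold 6 is r3c7.
Therefore r3c7 = 6.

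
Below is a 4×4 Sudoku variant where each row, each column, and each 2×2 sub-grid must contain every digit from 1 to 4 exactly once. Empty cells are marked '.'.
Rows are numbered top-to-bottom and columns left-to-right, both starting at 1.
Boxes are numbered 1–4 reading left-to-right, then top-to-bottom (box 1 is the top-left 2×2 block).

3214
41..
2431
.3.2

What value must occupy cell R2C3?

2

Row 2 already contains {1, 4}.
Column 3 already contains {1, 3}.
Its 2×2 block (box 2) already contains {1, 4}.
The only value from 1–4 not eliminated is 2, so R2C3 = 2.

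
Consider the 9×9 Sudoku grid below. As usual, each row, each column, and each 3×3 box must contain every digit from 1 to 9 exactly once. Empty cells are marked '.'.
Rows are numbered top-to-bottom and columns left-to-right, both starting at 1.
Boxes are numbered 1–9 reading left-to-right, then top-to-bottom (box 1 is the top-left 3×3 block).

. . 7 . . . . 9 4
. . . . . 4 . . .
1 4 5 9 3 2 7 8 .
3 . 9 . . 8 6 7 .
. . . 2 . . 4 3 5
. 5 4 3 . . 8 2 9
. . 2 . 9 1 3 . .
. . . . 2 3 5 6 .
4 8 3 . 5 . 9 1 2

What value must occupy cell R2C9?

Cell R2C9 itself could take any of {1, 3, 6} by direct elimination.
Consider where 3 can go in column 9.
R3C9 is out (row 3 already has a 3).
R4C9 is out (row 4 already has a 3).
R7C9 is out (row 7 already has a 3).
R8C9 is out (row 8 already has a 3).
So the only cell in column 9 that can hold 3 is R2C9.
Therefore R2C9 = 3.

3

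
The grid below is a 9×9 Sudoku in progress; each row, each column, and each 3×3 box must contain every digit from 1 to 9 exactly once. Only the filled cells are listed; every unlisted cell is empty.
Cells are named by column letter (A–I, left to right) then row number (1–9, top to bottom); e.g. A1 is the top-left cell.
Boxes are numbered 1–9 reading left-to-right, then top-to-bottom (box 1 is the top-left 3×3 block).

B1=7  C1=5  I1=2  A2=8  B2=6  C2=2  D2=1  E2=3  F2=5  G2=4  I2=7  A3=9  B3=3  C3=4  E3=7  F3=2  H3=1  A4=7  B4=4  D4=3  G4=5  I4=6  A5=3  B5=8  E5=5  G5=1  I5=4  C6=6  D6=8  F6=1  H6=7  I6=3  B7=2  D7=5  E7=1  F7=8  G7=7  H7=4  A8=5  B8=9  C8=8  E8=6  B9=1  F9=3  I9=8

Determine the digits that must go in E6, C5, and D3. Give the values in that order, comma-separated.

4,9,6

For E6:
  Consider where 4 can go in row 6.
  A6 is out (box 4 already has a 4).
  B6 is out (column B already has a 4).
  G6 is out (column G already has a 4).
  So the only cell in row 6 that can hold 4 is E6.
  So E6 = 4.
For C5:
  Row 5 already contains {1, 3, 4, 5, 8}.
  Column C already contains {2, 4, 5, 6, 8}.
  Its 3×3 block (box 4) already contains {3, 4, 6, 7, 8}.
  The only value from 1–9 not eliminated is 9, so C5 = 9.
For D3:
  Row 3 already contains {1, 2, 3, 4, 7, 9}.
  Column D already contains {1, 3, 5, 8}.
  Its 3×3 block (box 2) already contains {1, 2, 3, 5, 7}.
  The only value from 1–9 not eliminated is 6, so D3 = 6.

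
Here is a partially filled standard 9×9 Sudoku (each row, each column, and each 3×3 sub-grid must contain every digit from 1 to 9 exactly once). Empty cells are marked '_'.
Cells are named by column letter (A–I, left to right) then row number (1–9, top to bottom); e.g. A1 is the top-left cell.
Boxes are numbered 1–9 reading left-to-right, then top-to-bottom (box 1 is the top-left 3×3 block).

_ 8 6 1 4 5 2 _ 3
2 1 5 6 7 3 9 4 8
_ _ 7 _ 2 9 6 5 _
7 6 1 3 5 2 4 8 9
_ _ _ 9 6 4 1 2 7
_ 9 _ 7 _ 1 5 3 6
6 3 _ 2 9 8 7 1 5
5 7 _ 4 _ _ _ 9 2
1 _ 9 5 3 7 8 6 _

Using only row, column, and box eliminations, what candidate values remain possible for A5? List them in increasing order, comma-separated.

Row 5 already contains {1, 2, 4, 6, 7, 9}.
Column A already contains {1, 2, 5, 6, 7}.
Its 3×3 block (box 4) already contains {1, 6, 7, 9}.
Removing those from 1–9 leaves {3, 8} as the candidates for A5.

3,8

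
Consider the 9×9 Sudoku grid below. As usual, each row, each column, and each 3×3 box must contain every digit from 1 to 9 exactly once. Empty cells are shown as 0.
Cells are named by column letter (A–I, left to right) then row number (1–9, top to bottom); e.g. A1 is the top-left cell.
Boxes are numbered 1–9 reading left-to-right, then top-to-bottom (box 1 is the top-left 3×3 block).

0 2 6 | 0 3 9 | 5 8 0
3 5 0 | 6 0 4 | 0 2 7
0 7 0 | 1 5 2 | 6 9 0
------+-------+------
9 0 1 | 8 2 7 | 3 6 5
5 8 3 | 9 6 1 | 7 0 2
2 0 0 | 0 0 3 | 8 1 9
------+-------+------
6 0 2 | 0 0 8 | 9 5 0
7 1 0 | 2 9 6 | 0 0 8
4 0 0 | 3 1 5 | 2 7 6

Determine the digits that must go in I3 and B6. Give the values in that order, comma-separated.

For I3:
  Consider where 3 can go in box 3.
  I1 is out (row 1 already has a 3).
  G2 is out (row 2 already has a 3).
  So the only cell in box 3 that can hold 3 is I3.
  So I3 = 3.
For B6:
  Consider where 6 can go in box 4.
  B4 is out (row 4 already has a 6).
  C6 is out (column C already has a 6).
  So the only cell in box 4 that can hold 6 is B6.
  So B6 = 6.

3,6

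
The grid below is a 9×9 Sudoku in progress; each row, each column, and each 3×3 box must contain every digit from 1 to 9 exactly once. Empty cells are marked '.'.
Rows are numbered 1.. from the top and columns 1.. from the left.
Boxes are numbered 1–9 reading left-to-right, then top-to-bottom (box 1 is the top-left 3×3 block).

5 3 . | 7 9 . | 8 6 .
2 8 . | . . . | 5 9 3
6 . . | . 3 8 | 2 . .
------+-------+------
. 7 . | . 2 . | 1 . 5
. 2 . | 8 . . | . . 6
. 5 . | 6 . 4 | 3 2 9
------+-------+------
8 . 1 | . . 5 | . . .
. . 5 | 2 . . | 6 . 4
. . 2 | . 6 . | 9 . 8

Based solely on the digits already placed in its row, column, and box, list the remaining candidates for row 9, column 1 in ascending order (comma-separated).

3,4,7

Row 9 already contains {2, 6, 8, 9}.
Column 1 already contains {2, 5, 6, 8}.
Its 3×3 block (box 7) already contains {1, 2, 5, 8}.
Removing those from 1–9 leaves {3, 4, 7} as the candidates for row 9, column 1.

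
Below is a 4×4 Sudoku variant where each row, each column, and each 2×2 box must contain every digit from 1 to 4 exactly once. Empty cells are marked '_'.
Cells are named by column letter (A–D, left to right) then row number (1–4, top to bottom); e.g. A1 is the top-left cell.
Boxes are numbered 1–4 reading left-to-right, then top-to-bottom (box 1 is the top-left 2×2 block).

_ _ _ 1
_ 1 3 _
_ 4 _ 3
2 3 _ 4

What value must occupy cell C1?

Cell C1 itself could take any of {2, 4} by direct elimination.
Consider where 4 can go in column C.
C3 is out (row 3 already has a 4).
C4 is out (row 4 already has a 4).
So the only cell in column C that can hold 4 is C1.
Therefore C1 = 4.

4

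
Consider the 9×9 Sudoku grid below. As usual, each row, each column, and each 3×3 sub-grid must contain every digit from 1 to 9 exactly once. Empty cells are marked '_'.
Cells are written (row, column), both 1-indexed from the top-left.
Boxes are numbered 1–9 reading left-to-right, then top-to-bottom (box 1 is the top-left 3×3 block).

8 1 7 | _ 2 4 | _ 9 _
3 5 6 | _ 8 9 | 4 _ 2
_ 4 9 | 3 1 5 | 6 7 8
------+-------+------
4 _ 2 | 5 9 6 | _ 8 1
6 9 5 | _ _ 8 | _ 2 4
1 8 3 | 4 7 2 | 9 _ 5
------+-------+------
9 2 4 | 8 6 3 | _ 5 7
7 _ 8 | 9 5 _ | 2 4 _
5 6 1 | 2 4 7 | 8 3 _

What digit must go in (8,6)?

Row 8 already contains {2, 4, 5, 7, 8, 9}.
Column 6 already contains {2, 3, 4, 5, 6, 7, 8, 9}.
Its 3×3 block (box 8) already contains {2, 3, 4, 5, 6, 7, 8, 9}.
The only value from 1–9 not eliminated is 1, so (8,6) = 1.

1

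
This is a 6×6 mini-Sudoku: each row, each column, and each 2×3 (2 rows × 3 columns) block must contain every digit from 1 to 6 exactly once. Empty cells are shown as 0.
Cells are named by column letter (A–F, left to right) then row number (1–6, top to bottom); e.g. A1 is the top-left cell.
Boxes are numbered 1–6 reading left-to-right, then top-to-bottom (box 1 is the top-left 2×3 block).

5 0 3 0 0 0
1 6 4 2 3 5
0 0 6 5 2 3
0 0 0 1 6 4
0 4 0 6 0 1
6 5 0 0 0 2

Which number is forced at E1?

Cell E1 itself could take any of {1, 4} by direct elimination.
Consider where 1 can go in row 1.
B1 is out (box 1 already has a 1).
D1 is out (column D already has a 1).
F1 is out (column F already has a 1).
So the only cell in row 1 that can hold 1 is E1.
Therefore E1 = 1.

1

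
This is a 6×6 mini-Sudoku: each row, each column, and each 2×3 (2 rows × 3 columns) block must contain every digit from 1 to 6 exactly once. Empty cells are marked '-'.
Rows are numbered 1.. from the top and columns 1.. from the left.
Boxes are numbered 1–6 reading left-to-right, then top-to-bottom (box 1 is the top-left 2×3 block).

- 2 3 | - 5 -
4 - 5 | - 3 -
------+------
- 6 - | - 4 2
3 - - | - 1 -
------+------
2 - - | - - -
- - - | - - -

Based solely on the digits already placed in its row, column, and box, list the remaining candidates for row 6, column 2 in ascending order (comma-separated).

Row 6 already contains {}.
Column 2 already contains {2, 6}.
Its 2×3 block (box 5) already contains {2}.
Removing those from 1–6 leaves {1, 3, 4, 5} as the candidates for row 6, column 2.

1,3,4,5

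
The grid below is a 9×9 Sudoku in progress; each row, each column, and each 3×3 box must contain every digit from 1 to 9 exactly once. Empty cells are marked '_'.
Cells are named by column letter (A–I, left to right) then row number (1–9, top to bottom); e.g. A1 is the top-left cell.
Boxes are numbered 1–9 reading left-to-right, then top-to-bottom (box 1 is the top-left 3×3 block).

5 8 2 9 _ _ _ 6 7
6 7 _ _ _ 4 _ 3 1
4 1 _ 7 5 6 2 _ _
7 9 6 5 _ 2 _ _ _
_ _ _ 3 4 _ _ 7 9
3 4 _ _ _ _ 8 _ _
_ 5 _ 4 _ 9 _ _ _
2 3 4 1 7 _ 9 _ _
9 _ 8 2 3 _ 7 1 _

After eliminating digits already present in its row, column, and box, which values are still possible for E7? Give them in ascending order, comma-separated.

6,8

Row 7 already contains {4, 5, 9}.
Column E already contains {3, 4, 5, 7}.
Its 3×3 block (box 8) already contains {1, 2, 3, 4, 7, 9}.
Removing those from 1–9 leaves {6, 8} as the candidates for E7.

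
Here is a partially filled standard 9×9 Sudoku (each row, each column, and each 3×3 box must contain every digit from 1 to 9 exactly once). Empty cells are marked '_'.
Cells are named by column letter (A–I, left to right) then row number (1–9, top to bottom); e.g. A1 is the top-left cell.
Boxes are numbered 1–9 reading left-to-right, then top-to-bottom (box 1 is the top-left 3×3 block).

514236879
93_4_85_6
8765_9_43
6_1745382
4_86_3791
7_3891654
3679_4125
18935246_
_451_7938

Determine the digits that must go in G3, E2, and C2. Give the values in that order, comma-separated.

For G3:
  Row 3 already contains {3, 4, 5, 6, 7, 8, 9}.
  Column G already contains {1, 3, 4, 5, 6, 7, 8, 9}.
  Its 3×3 block (box 3) already contains {3, 4, 5, 6, 7, 8, 9}.
  The only value from 1–9 not eliminated is 2, so G3 = 2.
For E2:
  Consider where 7 can go in box 2.
  E3 is out (row 3 already has a 7).
  So the only cell in box 2 that can hold 7 is E2.
  So E2 = 7.
For C2:
  Row 2 already contains {3, 4, 5, 6, 8, 9}.
  Column C already contains {1, 3, 4, 5, 6, 7, 8, 9}.
  Its 3×3 block (box 1) already contains {1, 3, 4, 5, 6, 7, 8, 9}.
  The only value from 1–9 not eliminated is 2, so C2 = 2.

2,7,2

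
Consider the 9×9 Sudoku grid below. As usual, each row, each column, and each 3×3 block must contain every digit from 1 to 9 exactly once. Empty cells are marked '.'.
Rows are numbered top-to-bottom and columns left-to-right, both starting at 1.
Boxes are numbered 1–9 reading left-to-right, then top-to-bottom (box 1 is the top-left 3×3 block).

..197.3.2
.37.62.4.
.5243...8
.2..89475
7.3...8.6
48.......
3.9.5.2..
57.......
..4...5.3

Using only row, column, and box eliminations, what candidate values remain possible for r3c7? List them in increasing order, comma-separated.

Row 3 already contains {2, 3, 4, 5, 8}.
Column 7 already contains {2, 3, 4, 5, 8}.
Its 3×3 block (box 3) already contains {2, 3, 4, 8}.
Removing those from 1–9 leaves {1, 6, 7, 9} as the candidates for r3c7.

1,6,7,9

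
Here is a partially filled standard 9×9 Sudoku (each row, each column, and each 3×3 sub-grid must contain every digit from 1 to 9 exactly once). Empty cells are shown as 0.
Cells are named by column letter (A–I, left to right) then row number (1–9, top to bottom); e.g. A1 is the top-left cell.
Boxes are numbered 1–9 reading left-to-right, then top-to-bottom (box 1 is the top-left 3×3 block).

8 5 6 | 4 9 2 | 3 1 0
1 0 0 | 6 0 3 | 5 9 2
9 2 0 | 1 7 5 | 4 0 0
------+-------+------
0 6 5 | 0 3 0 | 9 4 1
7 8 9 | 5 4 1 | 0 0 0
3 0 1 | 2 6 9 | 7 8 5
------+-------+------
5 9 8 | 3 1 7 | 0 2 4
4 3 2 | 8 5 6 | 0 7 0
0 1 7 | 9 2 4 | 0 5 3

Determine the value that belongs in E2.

Row 2 already contains {1, 2, 3, 5, 6, 9}.
Column E already contains {1, 2, 3, 4, 5, 6, 7, 9}.
Its 3×3 block (box 2) already contains {1, 2, 3, 4, 5, 6, 7, 9}.
The only value from 1–9 not eliminated is 8, so E2 = 8.

8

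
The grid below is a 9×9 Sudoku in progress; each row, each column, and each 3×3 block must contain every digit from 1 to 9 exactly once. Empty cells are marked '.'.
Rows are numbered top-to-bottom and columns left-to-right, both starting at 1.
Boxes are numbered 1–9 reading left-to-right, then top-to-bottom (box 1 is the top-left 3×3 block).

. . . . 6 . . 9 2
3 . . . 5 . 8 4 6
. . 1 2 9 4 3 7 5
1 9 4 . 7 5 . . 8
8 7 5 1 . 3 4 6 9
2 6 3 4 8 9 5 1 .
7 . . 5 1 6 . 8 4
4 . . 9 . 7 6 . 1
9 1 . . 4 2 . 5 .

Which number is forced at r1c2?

4

Cell r1c2 itself could take any of {4, 5, 8} by direct elimination.
Consider where 4 can go in column 2.
r2c2 is out (row 2 already has a 4).
r3c2 is out (row 3 already has a 4).
r7c2 is out (row 7 already has a 4).
r8c2 is out (row 8 already has a 4).
So the only cell in column 2 that can hold 4 is r1c2.
Therefore r1c2 = 4.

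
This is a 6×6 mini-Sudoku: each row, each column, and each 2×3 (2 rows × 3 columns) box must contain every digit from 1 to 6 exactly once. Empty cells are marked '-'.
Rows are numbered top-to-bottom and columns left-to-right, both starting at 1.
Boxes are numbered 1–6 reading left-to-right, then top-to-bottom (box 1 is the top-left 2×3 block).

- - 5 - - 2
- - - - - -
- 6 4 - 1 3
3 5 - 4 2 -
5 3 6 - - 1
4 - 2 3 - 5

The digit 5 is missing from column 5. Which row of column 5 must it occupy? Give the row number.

Consider where 5 can go in column 5.
r1c5 is out (row 1 already has a 5).
r5c5 is out (row 5 already has a 5).
r6c5 is out (row 6 already has a 5).
So the only cell in column 5 that can hold 5 is r2c5.
That is row 2.

2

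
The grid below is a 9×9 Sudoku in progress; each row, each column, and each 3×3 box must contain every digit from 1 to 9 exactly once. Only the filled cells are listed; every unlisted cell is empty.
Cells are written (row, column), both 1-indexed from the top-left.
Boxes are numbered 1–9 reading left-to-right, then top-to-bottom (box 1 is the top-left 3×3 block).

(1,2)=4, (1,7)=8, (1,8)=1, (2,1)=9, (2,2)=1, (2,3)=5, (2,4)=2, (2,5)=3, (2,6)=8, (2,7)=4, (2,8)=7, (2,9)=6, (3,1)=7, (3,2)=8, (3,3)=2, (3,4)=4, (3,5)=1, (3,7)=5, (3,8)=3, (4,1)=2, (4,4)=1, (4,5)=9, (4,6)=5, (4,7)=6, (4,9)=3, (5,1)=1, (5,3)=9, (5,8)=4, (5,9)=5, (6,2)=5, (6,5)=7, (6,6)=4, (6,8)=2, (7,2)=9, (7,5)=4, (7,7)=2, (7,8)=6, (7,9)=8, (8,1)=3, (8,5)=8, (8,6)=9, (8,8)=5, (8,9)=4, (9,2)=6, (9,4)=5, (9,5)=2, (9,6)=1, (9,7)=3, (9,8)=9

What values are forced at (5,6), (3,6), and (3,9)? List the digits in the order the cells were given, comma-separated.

For (5,6):
  Consider where 2 can go in column 6.
  (1,6) is out (box 2 already has a 2).
  (3,6) is out (row 3 already has a 2).
  (7,6) is out (row 7 already has a 2).
  So the only cell in column 6 that can hold 2 is (5,6).
  So (5,6) = 2.
For (3,6):
  Row 3 already contains {1, 2, 3, 4, 5, 7, 8}.
  Column 6 already contains {1, 4, 5, 8, 9}.
  Its 3×3 block (box 2) already contains {1, 2, 3, 4, 8}.
  The only value from 1–9 not eliminated is 6, so (3,6) = 6.
For (3,9):
  Row 3 already contains {1, 2, 3, 4, 5, 7, 8}.
  Column 9 already contains {3, 4, 5, 6, 8}.
  Its 3×3 block (box 3) already contains {1, 3, 4, 5, 6, 7, 8}.
  The only value from 1–9 not eliminated is 9, so (3,9) = 9.

2,6,9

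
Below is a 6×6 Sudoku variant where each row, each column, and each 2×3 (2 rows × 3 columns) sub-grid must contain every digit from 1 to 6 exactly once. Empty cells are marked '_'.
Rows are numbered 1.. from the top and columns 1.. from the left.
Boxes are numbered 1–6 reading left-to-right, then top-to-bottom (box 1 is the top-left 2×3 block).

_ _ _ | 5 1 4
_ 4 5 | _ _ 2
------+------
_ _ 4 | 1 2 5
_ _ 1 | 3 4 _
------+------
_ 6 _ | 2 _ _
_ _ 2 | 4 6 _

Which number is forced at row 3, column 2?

3

Row 3 already contains {1, 2, 4, 5}.
Column 2 already contains {4, 6}.
Its 2×3 block (box 3) already contains {1, 4}.
The only value from 1–6 not eliminated is 3, so row 3, column 2 = 3.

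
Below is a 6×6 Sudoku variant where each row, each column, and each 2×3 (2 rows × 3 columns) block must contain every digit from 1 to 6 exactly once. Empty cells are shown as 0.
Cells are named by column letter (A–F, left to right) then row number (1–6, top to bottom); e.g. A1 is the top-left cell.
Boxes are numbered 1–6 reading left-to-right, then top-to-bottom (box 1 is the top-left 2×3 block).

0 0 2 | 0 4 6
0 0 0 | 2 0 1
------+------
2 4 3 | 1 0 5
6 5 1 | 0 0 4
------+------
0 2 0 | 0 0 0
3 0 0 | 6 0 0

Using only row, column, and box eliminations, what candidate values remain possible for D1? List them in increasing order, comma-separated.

Row 1 already contains {2, 4, 6}.
Column D already contains {1, 2, 6}.
Its 2×3 block (box 2) already contains {1, 2, 4, 6}.
Removing those from 1–6 leaves {3, 5} as the candidates for D1.

3,5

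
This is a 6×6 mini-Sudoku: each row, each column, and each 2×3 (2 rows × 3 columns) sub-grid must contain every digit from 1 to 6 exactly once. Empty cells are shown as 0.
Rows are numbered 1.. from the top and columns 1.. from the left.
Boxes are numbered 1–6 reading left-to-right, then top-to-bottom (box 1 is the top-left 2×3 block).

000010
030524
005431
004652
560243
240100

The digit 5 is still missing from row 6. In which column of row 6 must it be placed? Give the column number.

Consider where 5 can go in row 6.
row 6, column 3 is out (column 3 already has a 5).
row 6, column 5 is out (column 5 already has a 5).
So the only cell in row 6 that can hold 5 is row 6, column 6.
That is column 6.

6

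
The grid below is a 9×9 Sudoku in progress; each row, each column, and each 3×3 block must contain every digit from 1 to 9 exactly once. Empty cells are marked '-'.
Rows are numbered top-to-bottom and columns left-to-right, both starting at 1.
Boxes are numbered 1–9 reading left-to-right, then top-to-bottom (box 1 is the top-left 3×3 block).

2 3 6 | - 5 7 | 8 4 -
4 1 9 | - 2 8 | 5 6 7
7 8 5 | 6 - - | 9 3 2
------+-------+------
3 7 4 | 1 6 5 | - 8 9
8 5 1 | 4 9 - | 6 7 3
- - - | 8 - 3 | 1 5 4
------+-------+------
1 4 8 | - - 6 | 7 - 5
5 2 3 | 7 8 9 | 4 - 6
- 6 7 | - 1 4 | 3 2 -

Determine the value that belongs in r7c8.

9

Row 7 already contains {1, 4, 5, 6, 7, 8}.
Column 8 already contains {2, 3, 4, 5, 6, 7, 8}.
Its 3×3 block (box 9) already contains {2, 3, 4, 5, 6, 7}.
The only value from 1–9 not eliminated is 9, so r7c8 = 9.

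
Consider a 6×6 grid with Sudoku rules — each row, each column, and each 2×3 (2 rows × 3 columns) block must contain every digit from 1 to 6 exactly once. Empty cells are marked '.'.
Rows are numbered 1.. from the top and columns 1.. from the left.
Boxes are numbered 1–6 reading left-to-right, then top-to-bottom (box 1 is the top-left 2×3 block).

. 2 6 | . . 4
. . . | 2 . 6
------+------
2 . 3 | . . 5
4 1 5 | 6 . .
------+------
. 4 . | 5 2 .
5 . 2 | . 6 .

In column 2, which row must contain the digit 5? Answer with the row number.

Consider where 5 can go in column 2.
row 3, column 2 is out (row 3 already has a 5).
row 6, column 2 is out (row 6 already has a 5).
So the only cell in column 2 that can hold 5 is row 2, column 2.
That is row 2.

2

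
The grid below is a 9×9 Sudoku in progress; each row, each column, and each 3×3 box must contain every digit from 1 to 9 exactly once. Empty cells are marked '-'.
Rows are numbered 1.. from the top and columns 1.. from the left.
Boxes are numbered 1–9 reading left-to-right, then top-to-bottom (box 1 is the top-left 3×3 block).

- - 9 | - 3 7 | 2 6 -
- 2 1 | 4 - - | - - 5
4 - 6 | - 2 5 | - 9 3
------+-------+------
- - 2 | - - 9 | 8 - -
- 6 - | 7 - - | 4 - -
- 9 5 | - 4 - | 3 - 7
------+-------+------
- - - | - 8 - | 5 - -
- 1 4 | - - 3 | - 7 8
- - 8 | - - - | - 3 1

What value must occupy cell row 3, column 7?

Cell row 3, column 7 itself could take any of {1, 7} by direct elimination.
Consider where 1 can go in box 3.
row 1, column 9 is out (column 9 already has a 1).
row 2, column 7 is out (row 2 already has a 1).
row 2, column 8 is out (row 2 already has a 1).
So the only cell in box 3 that can hold 1 is row 3, column 7.
Therefore row 3, column 7 = 1.

1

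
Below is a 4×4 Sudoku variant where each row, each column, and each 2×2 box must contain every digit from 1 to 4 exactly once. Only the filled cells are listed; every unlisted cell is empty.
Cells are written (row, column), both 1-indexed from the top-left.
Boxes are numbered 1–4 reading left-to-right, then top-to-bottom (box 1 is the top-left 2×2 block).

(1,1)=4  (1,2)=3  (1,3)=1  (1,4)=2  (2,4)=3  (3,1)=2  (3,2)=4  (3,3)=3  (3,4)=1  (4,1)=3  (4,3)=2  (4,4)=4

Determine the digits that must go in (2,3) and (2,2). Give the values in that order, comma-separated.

4,2

For (2,3):
  Row 2 already contains {3}.
  Column 3 already contains {1, 2, 3}.
  Its 2×2 block (box 2) already contains {1, 2, 3}.
  The only value from 1–4 not eliminated is 4, so (2,3) = 4.
For (2,2):
  Consider where 2 can go in box 1.
  (2,1) is out (column 1 already has a 2).
  So the only cell in box 1 that can hold 2 is (2,2).
  So (2,2) = 2.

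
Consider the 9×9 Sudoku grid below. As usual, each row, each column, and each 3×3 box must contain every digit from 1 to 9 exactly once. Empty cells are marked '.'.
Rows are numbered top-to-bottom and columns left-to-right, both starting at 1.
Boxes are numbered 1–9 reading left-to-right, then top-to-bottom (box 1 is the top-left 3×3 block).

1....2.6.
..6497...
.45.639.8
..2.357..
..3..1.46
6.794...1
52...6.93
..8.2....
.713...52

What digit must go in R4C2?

Cell R4C2 itself could take any of {1, 8, 9} by direct elimination.
Consider where 1 can go in box 4.
R4C1 is out (column 1 already has a 1).
R5C1 is out (row 5 already has a 1).
R5C2 is out (row 5 already has a 1).
R6C2 is out (row 6 already has a 1).
So the only cell in box 4 that can hold 1 is R4C2.
Therefore R4C2 = 1.

1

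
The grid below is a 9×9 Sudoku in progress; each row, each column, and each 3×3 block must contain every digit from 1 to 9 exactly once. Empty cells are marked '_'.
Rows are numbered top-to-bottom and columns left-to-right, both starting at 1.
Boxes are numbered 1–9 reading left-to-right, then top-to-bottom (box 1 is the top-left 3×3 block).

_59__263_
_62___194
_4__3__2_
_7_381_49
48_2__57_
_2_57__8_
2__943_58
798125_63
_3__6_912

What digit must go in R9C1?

Row 9 already contains {1, 2, 3, 6, 9}.
Column 1 already contains {2, 4, 7}.
Its 3×3 block (box 7) already contains {2, 3, 7, 8, 9}.
The only value from 1–9 not eliminated is 5, so R9C1 = 5.

5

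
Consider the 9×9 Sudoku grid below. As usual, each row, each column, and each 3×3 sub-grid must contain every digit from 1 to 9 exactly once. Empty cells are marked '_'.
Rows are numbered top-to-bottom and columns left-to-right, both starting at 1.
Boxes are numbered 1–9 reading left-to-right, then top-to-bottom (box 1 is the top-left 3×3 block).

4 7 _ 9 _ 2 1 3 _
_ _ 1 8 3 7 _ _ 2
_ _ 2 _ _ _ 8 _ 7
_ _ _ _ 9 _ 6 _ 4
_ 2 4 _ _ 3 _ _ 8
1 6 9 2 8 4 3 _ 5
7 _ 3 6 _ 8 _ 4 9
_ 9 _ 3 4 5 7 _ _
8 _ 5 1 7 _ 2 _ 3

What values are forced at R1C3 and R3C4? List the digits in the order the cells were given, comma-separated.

8,4

For R1C3:
  Consider where 8 can go in box 1.
  R2C1 is out (row 2 already has a 8).
  R2C2 is out (row 2 already has a 8).
  R3C1 is out (row 3 already has a 8).
  R3C2 is out (row 3 already has a 8).
  So the only cell in box 1 that can hold 8 is R1C3.
  So R1C3 = 8.
For R3C4:
  Consider where 4 can go in box 2.
  R1C5 is out (row 1 already has a 4).
  R3C5 is out (column 5 already has a 4).
  R3C6 is out (column 6 already has a 4).
  So the only cell in box 2 that can hold 4 is R3C4.
  So R3C4 = 4.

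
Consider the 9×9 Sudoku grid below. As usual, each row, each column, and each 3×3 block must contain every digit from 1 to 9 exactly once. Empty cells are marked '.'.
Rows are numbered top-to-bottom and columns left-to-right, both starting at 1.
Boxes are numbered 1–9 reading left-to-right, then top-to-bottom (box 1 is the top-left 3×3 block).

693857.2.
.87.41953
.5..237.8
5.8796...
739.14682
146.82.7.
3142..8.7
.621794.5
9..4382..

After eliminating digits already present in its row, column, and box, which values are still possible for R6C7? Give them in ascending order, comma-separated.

3,5

Row 6 already contains {1, 2, 4, 6, 7, 8}.
Column 7 already contains {2, 4, 6, 7, 8, 9}.
Its 3×3 block (box 6) already contains {2, 6, 7, 8}.
Removing those from 1–9 leaves {3, 5} as the candidates for R6C7.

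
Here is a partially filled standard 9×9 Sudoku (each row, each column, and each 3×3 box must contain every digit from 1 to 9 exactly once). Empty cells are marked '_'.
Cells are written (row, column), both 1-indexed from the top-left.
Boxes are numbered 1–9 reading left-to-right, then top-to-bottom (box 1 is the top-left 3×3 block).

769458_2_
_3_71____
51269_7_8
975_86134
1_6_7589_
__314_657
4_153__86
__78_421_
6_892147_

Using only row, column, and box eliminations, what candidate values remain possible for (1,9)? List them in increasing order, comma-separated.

1,3

Row 1 already contains {2, 4, 5, 6, 7, 8, 9}.
Column 9 already contains {4, 6, 7, 8}.
Its 3×3 block (box 3) already contains {2, 7, 8}.
Removing those from 1–9 leaves {1, 3} as the candidates for (1,9).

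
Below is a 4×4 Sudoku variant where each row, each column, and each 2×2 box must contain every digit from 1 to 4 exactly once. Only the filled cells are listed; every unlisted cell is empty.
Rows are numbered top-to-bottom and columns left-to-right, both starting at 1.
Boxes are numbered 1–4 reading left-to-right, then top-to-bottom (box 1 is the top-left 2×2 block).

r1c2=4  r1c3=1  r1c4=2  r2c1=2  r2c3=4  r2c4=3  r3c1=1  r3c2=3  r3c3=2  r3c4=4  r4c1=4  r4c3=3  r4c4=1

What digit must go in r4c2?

2

Row 4 already contains {1, 3, 4}.
Column 2 already contains {3, 4}.
Its 2×2 block (box 3) already contains {1, 3, 4}.
The only value from 1–4 not eliminated is 2, so r4c2 = 2.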